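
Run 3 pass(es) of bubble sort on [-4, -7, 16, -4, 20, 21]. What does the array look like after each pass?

After pass 1: [-7, -4, -4, 16, 20, 21] (2 swaps)
After pass 2: [-7, -4, -4, 16, 20, 21] (0 swaps)
After pass 3: [-7, -4, -4, 16, 20, 21] (0 swaps)
Total swaps: 2


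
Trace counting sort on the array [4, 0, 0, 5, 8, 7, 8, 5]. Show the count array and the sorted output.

Count array: [2, 0, 0, 0, 1, 2, 0, 1, 2]
(count[i] = number of elements equal to i)
Cumulative count: [2, 2, 2, 2, 3, 5, 5, 6, 8]
Sorted: [0, 0, 4, 5, 5, 7, 8, 8]


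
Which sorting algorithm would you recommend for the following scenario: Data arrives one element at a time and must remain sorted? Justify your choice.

Best choice: Insertion sort
Reason: Insertion sort naturally handles online/streaming input by inserting each new element into sorted position


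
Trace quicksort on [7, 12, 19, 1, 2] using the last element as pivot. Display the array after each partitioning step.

Partition 1: pivot=2 at index 1 -> [1, 2, 19, 7, 12]
Partition 2: pivot=12 at index 3 -> [1, 2, 7, 12, 19]


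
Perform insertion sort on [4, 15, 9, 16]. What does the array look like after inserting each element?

First element 4 is already 'sorted'
Insert 15: shifted 0 elements -> [4, 15, 9, 16]
Insert 9: shifted 1 elements -> [4, 9, 15, 16]
Insert 16: shifted 0 elements -> [4, 9, 15, 16]


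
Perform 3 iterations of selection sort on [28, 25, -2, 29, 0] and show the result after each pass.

Pass 1: Select minimum -2 at index 2, swap -> [-2, 25, 28, 29, 0]
Pass 2: Select minimum 0 at index 4, swap -> [-2, 0, 28, 29, 25]
Pass 3: Select minimum 25 at index 4, swap -> [-2, 0, 25, 29, 28]


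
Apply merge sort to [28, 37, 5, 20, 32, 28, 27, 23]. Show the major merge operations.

Divide and conquer:
  Merge [28] + [37] -> [28, 37]
  Merge [5] + [20] -> [5, 20]
  Merge [28, 37] + [5, 20] -> [5, 20, 28, 37]
  Merge [32] + [28] -> [28, 32]
  Merge [27] + [23] -> [23, 27]
  Merge [28, 32] + [23, 27] -> [23, 27, 28, 32]
  Merge [5, 20, 28, 37] + [23, 27, 28, 32] -> [5, 20, 23, 27, 28, 28, 32, 37]


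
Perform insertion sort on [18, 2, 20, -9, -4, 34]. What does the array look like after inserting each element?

First element 18 is already 'sorted'
Insert 2: shifted 1 elements -> [2, 18, 20, -9, -4, 34]
Insert 20: shifted 0 elements -> [2, 18, 20, -9, -4, 34]
Insert -9: shifted 3 elements -> [-9, 2, 18, 20, -4, 34]
Insert -4: shifted 3 elements -> [-9, -4, 2, 18, 20, 34]
Insert 34: shifted 0 elements -> [-9, -4, 2, 18, 20, 34]


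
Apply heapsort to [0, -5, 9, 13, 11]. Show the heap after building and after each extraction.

Build heap: [13, 11, 9, -5, 0]
Extract 13: [11, 0, 9, -5, 13]
Extract 11: [9, 0, -5, 11, 13]
Extract 9: [0, -5, 9, 11, 13]
Extract 0: [-5, 0, 9, 11, 13]


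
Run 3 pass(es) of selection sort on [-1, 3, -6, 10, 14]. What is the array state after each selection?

Pass 1: Select minimum -6 at index 2, swap -> [-6, 3, -1, 10, 14]
Pass 2: Select minimum -1 at index 2, swap -> [-6, -1, 3, 10, 14]
Pass 3: Select minimum 3 at index 2, swap -> [-6, -1, 3, 10, 14]


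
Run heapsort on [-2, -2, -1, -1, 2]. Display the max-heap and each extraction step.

Build heap: [2, -1, -1, -2, -2]
Extract 2: [-1, -2, -1, -2, 2]
Extract -1: [-1, -2, -2, -1, 2]
Extract -1: [-2, -2, -1, -1, 2]
Extract -2: [-2, -2, -1, -1, 2]


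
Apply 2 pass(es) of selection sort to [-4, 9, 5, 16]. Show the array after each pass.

Pass 1: Select minimum -4 at index 0, swap -> [-4, 9, 5, 16]
Pass 2: Select minimum 5 at index 2, swap -> [-4, 5, 9, 16]


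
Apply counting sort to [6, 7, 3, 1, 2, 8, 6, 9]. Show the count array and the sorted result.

Count array: [0, 1, 1, 1, 0, 0, 2, 1, 1, 1]
(count[i] = number of elements equal to i)
Cumulative count: [0, 1, 2, 3, 3, 3, 5, 6, 7, 8]
Sorted: [1, 2, 3, 6, 6, 7, 8, 9]


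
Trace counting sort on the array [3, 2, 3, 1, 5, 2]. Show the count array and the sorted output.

Count array: [0, 1, 2, 2, 0, 1]
(count[i] = number of elements equal to i)
Cumulative count: [0, 1, 3, 5, 5, 6]
Sorted: [1, 2, 2, 3, 3, 5]


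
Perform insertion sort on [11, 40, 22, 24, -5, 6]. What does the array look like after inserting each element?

First element 11 is already 'sorted'
Insert 40: shifted 0 elements -> [11, 40, 22, 24, -5, 6]
Insert 22: shifted 1 elements -> [11, 22, 40, 24, -5, 6]
Insert 24: shifted 1 elements -> [11, 22, 24, 40, -5, 6]
Insert -5: shifted 4 elements -> [-5, 11, 22, 24, 40, 6]
Insert 6: shifted 4 elements -> [-5, 6, 11, 22, 24, 40]


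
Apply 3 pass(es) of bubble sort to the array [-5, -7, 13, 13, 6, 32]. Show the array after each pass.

After pass 1: [-7, -5, 13, 6, 13, 32] (2 swaps)
After pass 2: [-7, -5, 6, 13, 13, 32] (1 swaps)
After pass 3: [-7, -5, 6, 13, 13, 32] (0 swaps)
Total swaps: 3


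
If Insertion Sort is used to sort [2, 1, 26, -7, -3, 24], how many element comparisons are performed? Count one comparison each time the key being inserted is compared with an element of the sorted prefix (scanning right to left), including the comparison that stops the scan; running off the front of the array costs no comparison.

Insert 1: 2 > 1 (shift), reached front = 1 comparison(s) -> [1, 2, 26, -7, -3, 24]
Insert 26: 2 <= 26 (stop) = 1 comparison(s) -> [1, 2, 26, -7, -3, 24]
Insert -7: 26 > -7 (shift), 2 > -7 (shift), 1 > -7 (shift), reached front = 3 comparison(s) -> [-7, 1, 2, 26, -3, 24]
Insert -3: 26 > -3 (shift), 2 > -3 (shift), 1 > -3 (shift), -7 <= -3 (stop) = 4 comparison(s) -> [-7, -3, 1, 2, 26, 24]
Insert 24: 26 > 24 (shift), 2 <= 24 (stop) = 2 comparison(s) -> [-7, -3, 1, 2, 24, 26]
Total comparisons: 1 + 1 + 3 + 4 + 2 = 11


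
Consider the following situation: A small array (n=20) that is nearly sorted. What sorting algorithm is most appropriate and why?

Best choice: Insertion sort
Reason: Insertion sort is O(n) for nearly sorted arrays and has low overhead


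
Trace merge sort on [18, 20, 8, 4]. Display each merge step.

Divide and conquer:
  Merge [18] + [20] -> [18, 20]
  Merge [8] + [4] -> [4, 8]
  Merge [18, 20] + [4, 8] -> [4, 8, 18, 20]


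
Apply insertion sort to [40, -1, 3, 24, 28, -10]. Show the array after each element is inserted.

First element 40 is already 'sorted'
Insert -1: shifted 1 elements -> [-1, 40, 3, 24, 28, -10]
Insert 3: shifted 1 elements -> [-1, 3, 40, 24, 28, -10]
Insert 24: shifted 1 elements -> [-1, 3, 24, 40, 28, -10]
Insert 28: shifted 1 elements -> [-1, 3, 24, 28, 40, -10]
Insert -10: shifted 5 elements -> [-10, -1, 3, 24, 28, 40]


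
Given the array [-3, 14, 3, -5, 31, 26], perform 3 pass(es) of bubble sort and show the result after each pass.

After pass 1: [-3, 3, -5, 14, 26, 31] (3 swaps)
After pass 2: [-3, -5, 3, 14, 26, 31] (1 swaps)
After pass 3: [-5, -3, 3, 14, 26, 31] (1 swaps)
Total swaps: 5


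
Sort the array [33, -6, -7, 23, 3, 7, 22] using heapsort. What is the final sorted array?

Build heap: [33, 23, 22, -6, 3, 7, -7]
Extract 33: [23, 3, 22, -6, -7, 7, 33]
Extract 23: [22, 3, 7, -6, -7, 23, 33]
Extract 22: [7, 3, -7, -6, 22, 23, 33]
Extract 7: [3, -6, -7, 7, 22, 23, 33]
Extract 3: [-6, -7, 3, 7, 22, 23, 33]
Extract -6: [-7, -6, 3, 7, 22, 23, 33]


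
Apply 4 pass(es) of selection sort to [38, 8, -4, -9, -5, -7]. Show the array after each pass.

Pass 1: Select minimum -9 at index 3, swap -> [-9, 8, -4, 38, -5, -7]
Pass 2: Select minimum -7 at index 5, swap -> [-9, -7, -4, 38, -5, 8]
Pass 3: Select minimum -5 at index 4, swap -> [-9, -7, -5, 38, -4, 8]
Pass 4: Select minimum -4 at index 4, swap -> [-9, -7, -5, -4, 38, 8]


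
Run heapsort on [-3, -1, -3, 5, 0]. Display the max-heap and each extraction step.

Build heap: [5, 0, -3, -1, -3]
Extract 5: [0, -1, -3, -3, 5]
Extract 0: [-1, -3, -3, 0, 5]
Extract -1: [-3, -3, -1, 0, 5]
Extract -3: [-3, -3, -1, 0, 5]


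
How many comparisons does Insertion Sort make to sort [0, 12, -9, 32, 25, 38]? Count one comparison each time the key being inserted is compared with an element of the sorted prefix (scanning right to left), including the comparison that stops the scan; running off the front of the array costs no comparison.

Insert 12: 0 <= 12 (stop) = 1 comparison(s) -> [0, 12, -9, 32, 25, 38]
Insert -9: 12 > -9 (shift), 0 > -9 (shift), reached front = 2 comparison(s) -> [-9, 0, 12, 32, 25, 38]
Insert 32: 12 <= 32 (stop) = 1 comparison(s) -> [-9, 0, 12, 32, 25, 38]
Insert 25: 32 > 25 (shift), 12 <= 25 (stop) = 2 comparison(s) -> [-9, 0, 12, 25, 32, 38]
Insert 38: 32 <= 38 (stop) = 1 comparison(s) -> [-9, 0, 12, 25, 32, 38]
Total comparisons: 1 + 2 + 1 + 2 + 1 = 7


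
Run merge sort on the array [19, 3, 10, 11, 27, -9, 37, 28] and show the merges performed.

Divide and conquer:
  Merge [19] + [3] -> [3, 19]
  Merge [10] + [11] -> [10, 11]
  Merge [3, 19] + [10, 11] -> [3, 10, 11, 19]
  Merge [27] + [-9] -> [-9, 27]
  Merge [37] + [28] -> [28, 37]
  Merge [-9, 27] + [28, 37] -> [-9, 27, 28, 37]
  Merge [3, 10, 11, 19] + [-9, 27, 28, 37] -> [-9, 3, 10, 11, 19, 27, 28, 37]


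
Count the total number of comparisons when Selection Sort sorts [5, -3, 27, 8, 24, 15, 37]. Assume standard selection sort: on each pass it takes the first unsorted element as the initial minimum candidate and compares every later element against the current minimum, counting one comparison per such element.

Pass 1: scan indices 1..6 for the minimum = 6 comparison(s); min is -3, place at index 0 -> [-3, 5, 27, 8, 24, 15, 37]
Pass 2: scan indices 2..6 for the minimum = 5 comparison(s); min is 5, place at index 1 -> [-3, 5, 27, 8, 24, 15, 37]
Pass 3: scan indices 3..6 for the minimum = 4 comparison(s); min is 8, place at index 2 -> [-3, 5, 8, 27, 24, 15, 37]
Pass 4: scan indices 4..6 for the minimum = 3 comparison(s); min is 15, place at index 3 -> [-3, 5, 8, 15, 24, 27, 37]
Pass 5: scan indices 5..6 for the minimum = 2 comparison(s); min is 24, place at index 4 -> [-3, 5, 8, 15, 24, 27, 37]
Pass 6: scan indices 6..6 for the minimum = 1 comparison(s); min is 27, place at index 5 -> [-3, 5, 8, 15, 24, 27, 37]
Selection sort always scans the whole unsorted suffix, so the count is (n-1) + (n-2) + ... + 1 = n(n-1)/2 = 7*6/2 = 21 regardless of the input order.
Total comparisons: 6 + 5 + 4 + 3 + 2 + 1 = 21


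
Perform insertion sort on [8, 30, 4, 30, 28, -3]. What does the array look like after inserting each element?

First element 8 is already 'sorted'
Insert 30: shifted 0 elements -> [8, 30, 4, 30, 28, -3]
Insert 4: shifted 2 elements -> [4, 8, 30, 30, 28, -3]
Insert 30: shifted 0 elements -> [4, 8, 30, 30, 28, -3]
Insert 28: shifted 2 elements -> [4, 8, 28, 30, 30, -3]
Insert -3: shifted 5 elements -> [-3, 4, 8, 28, 30, 30]


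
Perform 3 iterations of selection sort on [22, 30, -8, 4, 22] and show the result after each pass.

Pass 1: Select minimum -8 at index 2, swap -> [-8, 30, 22, 4, 22]
Pass 2: Select minimum 4 at index 3, swap -> [-8, 4, 22, 30, 22]
Pass 3: Select minimum 22 at index 2, swap -> [-8, 4, 22, 30, 22]


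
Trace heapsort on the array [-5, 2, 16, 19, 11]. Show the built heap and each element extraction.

Build heap: [19, 11, 16, 2, -5]
Extract 19: [16, 11, -5, 2, 19]
Extract 16: [11, 2, -5, 16, 19]
Extract 11: [2, -5, 11, 16, 19]
Extract 2: [-5, 2, 11, 16, 19]


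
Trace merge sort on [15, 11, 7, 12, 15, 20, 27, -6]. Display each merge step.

Divide and conquer:
  Merge [15] + [11] -> [11, 15]
  Merge [7] + [12] -> [7, 12]
  Merge [11, 15] + [7, 12] -> [7, 11, 12, 15]
  Merge [15] + [20] -> [15, 20]
  Merge [27] + [-6] -> [-6, 27]
  Merge [15, 20] + [-6, 27] -> [-6, 15, 20, 27]
  Merge [7, 11, 12, 15] + [-6, 15, 20, 27] -> [-6, 7, 11, 12, 15, 15, 20, 27]


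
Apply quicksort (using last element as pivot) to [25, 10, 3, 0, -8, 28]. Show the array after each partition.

Partition 1: pivot=28 at index 5 -> [25, 10, 3, 0, -8, 28]
Partition 2: pivot=-8 at index 0 -> [-8, 10, 3, 0, 25, 28]
Partition 3: pivot=25 at index 4 -> [-8, 10, 3, 0, 25, 28]
Partition 4: pivot=0 at index 1 -> [-8, 0, 3, 10, 25, 28]
Partition 5: pivot=10 at index 3 -> [-8, 0, 3, 10, 25, 28]


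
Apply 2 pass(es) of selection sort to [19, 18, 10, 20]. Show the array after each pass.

Pass 1: Select minimum 10 at index 2, swap -> [10, 18, 19, 20]
Pass 2: Select minimum 18 at index 1, swap -> [10, 18, 19, 20]


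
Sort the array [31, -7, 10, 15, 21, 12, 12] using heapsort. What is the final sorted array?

Build heap: [31, 21, 12, 15, -7, 10, 12]
Extract 31: [21, 15, 12, 12, -7, 10, 31]
Extract 21: [15, 12, 12, 10, -7, 21, 31]
Extract 15: [12, 10, 12, -7, 15, 21, 31]
Extract 12: [12, 10, -7, 12, 15, 21, 31]
Extract 12: [10, -7, 12, 12, 15, 21, 31]
Extract 10: [-7, 10, 12, 12, 15, 21, 31]


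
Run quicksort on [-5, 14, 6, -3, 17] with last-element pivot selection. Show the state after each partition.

Partition 1: pivot=17 at index 4 -> [-5, 14, 6, -3, 17]
Partition 2: pivot=-3 at index 1 -> [-5, -3, 6, 14, 17]
Partition 3: pivot=14 at index 3 -> [-5, -3, 6, 14, 17]


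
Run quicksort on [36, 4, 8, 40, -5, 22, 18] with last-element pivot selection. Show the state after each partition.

Partition 1: pivot=18 at index 3 -> [4, 8, -5, 18, 36, 22, 40]
Partition 2: pivot=-5 at index 0 -> [-5, 8, 4, 18, 36, 22, 40]
Partition 3: pivot=4 at index 1 -> [-5, 4, 8, 18, 36, 22, 40]
Partition 4: pivot=40 at index 6 -> [-5, 4, 8, 18, 36, 22, 40]
Partition 5: pivot=22 at index 4 -> [-5, 4, 8, 18, 22, 36, 40]


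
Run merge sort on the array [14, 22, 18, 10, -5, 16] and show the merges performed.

Divide and conquer:
  Merge [22] + [18] -> [18, 22]
  Merge [14] + [18, 22] -> [14, 18, 22]
  Merge [-5] + [16] -> [-5, 16]
  Merge [10] + [-5, 16] -> [-5, 10, 16]
  Merge [14, 18, 22] + [-5, 10, 16] -> [-5, 10, 14, 16, 18, 22]


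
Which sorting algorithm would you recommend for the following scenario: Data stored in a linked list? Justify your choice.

Best choice: Merge sort
Reason: Merge sort doesn't require random access; can be done in O(1) extra space for linked lists


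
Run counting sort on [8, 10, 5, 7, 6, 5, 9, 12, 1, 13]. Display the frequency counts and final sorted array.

Count array: [0, 1, 0, 0, 0, 2, 1, 1, 1, 1, 1, 0, 1, 1]
(count[i] = number of elements equal to i)
Cumulative count: [0, 1, 1, 1, 1, 3, 4, 5, 6, 7, 8, 8, 9, 10]
Sorted: [1, 5, 5, 6, 7, 8, 9, 10, 12, 13]


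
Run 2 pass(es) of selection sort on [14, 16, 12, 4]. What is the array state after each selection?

Pass 1: Select minimum 4 at index 3, swap -> [4, 16, 12, 14]
Pass 2: Select minimum 12 at index 2, swap -> [4, 12, 16, 14]


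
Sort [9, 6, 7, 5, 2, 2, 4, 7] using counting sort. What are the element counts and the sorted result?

Count array: [0, 0, 2, 0, 1, 1, 1, 2, 0, 1]
(count[i] = number of elements equal to i)
Cumulative count: [0, 0, 2, 2, 3, 4, 5, 7, 7, 8]
Sorted: [2, 2, 4, 5, 6, 7, 7, 9]


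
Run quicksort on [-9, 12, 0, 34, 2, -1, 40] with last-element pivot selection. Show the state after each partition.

Partition 1: pivot=40 at index 6 -> [-9, 12, 0, 34, 2, -1, 40]
Partition 2: pivot=-1 at index 1 -> [-9, -1, 0, 34, 2, 12, 40]
Partition 3: pivot=12 at index 4 -> [-9, -1, 0, 2, 12, 34, 40]
Partition 4: pivot=2 at index 3 -> [-9, -1, 0, 2, 12, 34, 40]


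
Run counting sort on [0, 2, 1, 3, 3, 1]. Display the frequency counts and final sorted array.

Count array: [1, 2, 1, 2]
(count[i] = number of elements equal to i)
Cumulative count: [1, 3, 4, 6]
Sorted: [0, 1, 1, 2, 3, 3]


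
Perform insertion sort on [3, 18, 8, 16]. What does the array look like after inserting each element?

First element 3 is already 'sorted'
Insert 18: shifted 0 elements -> [3, 18, 8, 16]
Insert 8: shifted 1 elements -> [3, 8, 18, 16]
Insert 16: shifted 1 elements -> [3, 8, 16, 18]


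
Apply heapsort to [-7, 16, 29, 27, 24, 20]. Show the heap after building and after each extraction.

Build heap: [29, 27, 20, 16, 24, -7]
Extract 29: [27, 24, 20, 16, -7, 29]
Extract 27: [24, 16, 20, -7, 27, 29]
Extract 24: [20, 16, -7, 24, 27, 29]
Extract 20: [16, -7, 20, 24, 27, 29]
Extract 16: [-7, 16, 20, 24, 27, 29]


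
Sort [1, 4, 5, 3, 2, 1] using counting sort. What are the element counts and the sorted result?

Count array: [0, 2, 1, 1, 1, 1]
(count[i] = number of elements equal to i)
Cumulative count: [0, 2, 3, 4, 5, 6]
Sorted: [1, 1, 2, 3, 4, 5]


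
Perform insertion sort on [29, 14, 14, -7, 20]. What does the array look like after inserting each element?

First element 29 is already 'sorted'
Insert 14: shifted 1 elements -> [14, 29, 14, -7, 20]
Insert 14: shifted 1 elements -> [14, 14, 29, -7, 20]
Insert -7: shifted 3 elements -> [-7, 14, 14, 29, 20]
Insert 20: shifted 1 elements -> [-7, 14, 14, 20, 29]


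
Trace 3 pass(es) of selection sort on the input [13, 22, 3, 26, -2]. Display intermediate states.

Pass 1: Select minimum -2 at index 4, swap -> [-2, 22, 3, 26, 13]
Pass 2: Select minimum 3 at index 2, swap -> [-2, 3, 22, 26, 13]
Pass 3: Select minimum 13 at index 4, swap -> [-2, 3, 13, 26, 22]


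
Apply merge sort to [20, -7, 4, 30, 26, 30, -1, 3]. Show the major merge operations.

Divide and conquer:
  Merge [20] + [-7] -> [-7, 20]
  Merge [4] + [30] -> [4, 30]
  Merge [-7, 20] + [4, 30] -> [-7, 4, 20, 30]
  Merge [26] + [30] -> [26, 30]
  Merge [-1] + [3] -> [-1, 3]
  Merge [26, 30] + [-1, 3] -> [-1, 3, 26, 30]
  Merge [-7, 4, 20, 30] + [-1, 3, 26, 30] -> [-7, -1, 3, 4, 20, 26, 30, 30]


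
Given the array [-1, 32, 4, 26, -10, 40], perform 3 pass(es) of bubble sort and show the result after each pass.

After pass 1: [-1, 4, 26, -10, 32, 40] (3 swaps)
After pass 2: [-1, 4, -10, 26, 32, 40] (1 swaps)
After pass 3: [-1, -10, 4, 26, 32, 40] (1 swaps)
Total swaps: 5


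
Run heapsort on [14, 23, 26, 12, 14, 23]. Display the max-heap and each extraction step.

Build heap: [26, 23, 23, 12, 14, 14]
Extract 26: [23, 14, 23, 12, 14, 26]
Extract 23: [23, 14, 14, 12, 23, 26]
Extract 23: [14, 12, 14, 23, 23, 26]
Extract 14: [14, 12, 14, 23, 23, 26]
Extract 14: [12, 14, 14, 23, 23, 26]


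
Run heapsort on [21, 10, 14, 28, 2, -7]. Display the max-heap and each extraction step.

Build heap: [28, 21, 14, 10, 2, -7]
Extract 28: [21, 10, 14, -7, 2, 28]
Extract 21: [14, 10, 2, -7, 21, 28]
Extract 14: [10, -7, 2, 14, 21, 28]
Extract 10: [2, -7, 10, 14, 21, 28]
Extract 2: [-7, 2, 10, 14, 21, 28]


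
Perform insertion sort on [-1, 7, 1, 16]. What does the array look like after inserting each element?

First element -1 is already 'sorted'
Insert 7: shifted 0 elements -> [-1, 7, 1, 16]
Insert 1: shifted 1 elements -> [-1, 1, 7, 16]
Insert 16: shifted 0 elements -> [-1, 1, 7, 16]


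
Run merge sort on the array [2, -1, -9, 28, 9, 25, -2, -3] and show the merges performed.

Divide and conquer:
  Merge [2] + [-1] -> [-1, 2]
  Merge [-9] + [28] -> [-9, 28]
  Merge [-1, 2] + [-9, 28] -> [-9, -1, 2, 28]
  Merge [9] + [25] -> [9, 25]
  Merge [-2] + [-3] -> [-3, -2]
  Merge [9, 25] + [-3, -2] -> [-3, -2, 9, 25]
  Merge [-9, -1, 2, 28] + [-3, -2, 9, 25] -> [-9, -3, -2, -1, 2, 9, 25, 28]


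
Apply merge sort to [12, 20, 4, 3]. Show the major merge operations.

Divide and conquer:
  Merge [12] + [20] -> [12, 20]
  Merge [4] + [3] -> [3, 4]
  Merge [12, 20] + [3, 4] -> [3, 4, 12, 20]


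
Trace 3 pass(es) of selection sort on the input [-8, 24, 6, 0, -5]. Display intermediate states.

Pass 1: Select minimum -8 at index 0, swap -> [-8, 24, 6, 0, -5]
Pass 2: Select minimum -5 at index 4, swap -> [-8, -5, 6, 0, 24]
Pass 3: Select minimum 0 at index 3, swap -> [-8, -5, 0, 6, 24]


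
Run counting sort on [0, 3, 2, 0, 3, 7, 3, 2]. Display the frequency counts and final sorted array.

Count array: [2, 0, 2, 3, 0, 0, 0, 1]
(count[i] = number of elements equal to i)
Cumulative count: [2, 2, 4, 7, 7, 7, 7, 8]
Sorted: [0, 0, 2, 2, 3, 3, 3, 7]


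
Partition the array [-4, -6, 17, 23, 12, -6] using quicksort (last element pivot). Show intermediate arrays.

Partition 1: pivot=-6 at index 1 -> [-6, -6, 17, 23, 12, -4]
Partition 2: pivot=-4 at index 2 -> [-6, -6, -4, 23, 12, 17]
Partition 3: pivot=17 at index 4 -> [-6, -6, -4, 12, 17, 23]


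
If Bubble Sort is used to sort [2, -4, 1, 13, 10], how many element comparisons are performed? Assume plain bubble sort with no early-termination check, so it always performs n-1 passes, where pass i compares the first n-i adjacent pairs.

Pass 1: compare adjacent pairs (0,1)..(3,4) = 4 comparison(s), 3 swap(s) -> [-4, 1, 2, 10, 13]
Pass 2: compare adjacent pairs (0,1)..(2,3) = 3 comparison(s), 0 swap(s) -> [-4, 1, 2, 10, 13]
Pass 3: compare adjacent pairs (0,1)..(1,2) = 2 comparison(s), 0 swap(s) -> [-4, 1, 2, 10, 13]
Pass 4: compare adjacent pairs (0,1)..(0,1) = 1 comparison(s), 0 swap(s) -> [-4, 1, 2, 10, 13]
Total comparisons: 4 + 3 + 2 + 1 = 10


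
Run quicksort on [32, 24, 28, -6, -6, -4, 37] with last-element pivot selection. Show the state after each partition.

Partition 1: pivot=37 at index 6 -> [32, 24, 28, -6, -6, -4, 37]
Partition 2: pivot=-4 at index 2 -> [-6, -6, -4, 32, 24, 28, 37]
Partition 3: pivot=-6 at index 1 -> [-6, -6, -4, 32, 24, 28, 37]
Partition 4: pivot=28 at index 4 -> [-6, -6, -4, 24, 28, 32, 37]


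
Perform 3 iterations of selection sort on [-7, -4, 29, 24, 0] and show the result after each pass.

Pass 1: Select minimum -7 at index 0, swap -> [-7, -4, 29, 24, 0]
Pass 2: Select minimum -4 at index 1, swap -> [-7, -4, 29, 24, 0]
Pass 3: Select minimum 0 at index 4, swap -> [-7, -4, 0, 24, 29]


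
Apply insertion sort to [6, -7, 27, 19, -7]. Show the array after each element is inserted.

First element 6 is already 'sorted'
Insert -7: shifted 1 elements -> [-7, 6, 27, 19, -7]
Insert 27: shifted 0 elements -> [-7, 6, 27, 19, -7]
Insert 19: shifted 1 elements -> [-7, 6, 19, 27, -7]
Insert -7: shifted 3 elements -> [-7, -7, 6, 19, 27]


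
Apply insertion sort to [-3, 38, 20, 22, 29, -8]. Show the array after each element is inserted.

First element -3 is already 'sorted'
Insert 38: shifted 0 elements -> [-3, 38, 20, 22, 29, -8]
Insert 20: shifted 1 elements -> [-3, 20, 38, 22, 29, -8]
Insert 22: shifted 1 elements -> [-3, 20, 22, 38, 29, -8]
Insert 29: shifted 1 elements -> [-3, 20, 22, 29, 38, -8]
Insert -8: shifted 5 elements -> [-8, -3, 20, 22, 29, 38]


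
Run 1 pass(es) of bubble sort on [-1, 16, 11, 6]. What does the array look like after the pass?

After pass 1: [-1, 11, 6, 16] (2 swaps)
Total swaps: 2


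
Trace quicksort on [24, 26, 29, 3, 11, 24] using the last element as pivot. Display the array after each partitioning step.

Partition 1: pivot=24 at index 3 -> [24, 3, 11, 24, 29, 26]
Partition 2: pivot=11 at index 1 -> [3, 11, 24, 24, 29, 26]
Partition 3: pivot=26 at index 4 -> [3, 11, 24, 24, 26, 29]


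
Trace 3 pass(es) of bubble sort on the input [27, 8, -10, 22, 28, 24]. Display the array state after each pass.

After pass 1: [8, -10, 22, 27, 24, 28] (4 swaps)
After pass 2: [-10, 8, 22, 24, 27, 28] (2 swaps)
After pass 3: [-10, 8, 22, 24, 27, 28] (0 swaps)
Total swaps: 6


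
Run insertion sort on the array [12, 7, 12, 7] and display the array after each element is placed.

First element 12 is already 'sorted'
Insert 7: shifted 1 elements -> [7, 12, 12, 7]
Insert 12: shifted 0 elements -> [7, 12, 12, 7]
Insert 7: shifted 2 elements -> [7, 7, 12, 12]


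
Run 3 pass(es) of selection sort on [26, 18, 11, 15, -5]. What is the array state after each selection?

Pass 1: Select minimum -5 at index 4, swap -> [-5, 18, 11, 15, 26]
Pass 2: Select minimum 11 at index 2, swap -> [-5, 11, 18, 15, 26]
Pass 3: Select minimum 15 at index 3, swap -> [-5, 11, 15, 18, 26]


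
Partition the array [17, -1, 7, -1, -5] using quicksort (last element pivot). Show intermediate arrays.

Partition 1: pivot=-5 at index 0 -> [-5, -1, 7, -1, 17]
Partition 2: pivot=17 at index 4 -> [-5, -1, 7, -1, 17]
Partition 3: pivot=-1 at index 2 -> [-5, -1, -1, 7, 17]


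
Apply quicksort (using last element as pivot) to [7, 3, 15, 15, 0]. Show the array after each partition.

Partition 1: pivot=0 at index 0 -> [0, 3, 15, 15, 7]
Partition 2: pivot=7 at index 2 -> [0, 3, 7, 15, 15]
Partition 3: pivot=15 at index 4 -> [0, 3, 7, 15, 15]


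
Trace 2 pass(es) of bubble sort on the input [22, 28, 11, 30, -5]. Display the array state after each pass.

After pass 1: [22, 11, 28, -5, 30] (2 swaps)
After pass 2: [11, 22, -5, 28, 30] (2 swaps)
Total swaps: 4


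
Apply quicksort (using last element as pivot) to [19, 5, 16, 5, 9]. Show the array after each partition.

Partition 1: pivot=9 at index 2 -> [5, 5, 9, 19, 16]
Partition 2: pivot=5 at index 1 -> [5, 5, 9, 19, 16]
Partition 3: pivot=16 at index 3 -> [5, 5, 9, 16, 19]


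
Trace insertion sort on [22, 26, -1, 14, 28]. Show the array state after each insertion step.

First element 22 is already 'sorted'
Insert 26: shifted 0 elements -> [22, 26, -1, 14, 28]
Insert -1: shifted 2 elements -> [-1, 22, 26, 14, 28]
Insert 14: shifted 2 elements -> [-1, 14, 22, 26, 28]
Insert 28: shifted 0 elements -> [-1, 14, 22, 26, 28]


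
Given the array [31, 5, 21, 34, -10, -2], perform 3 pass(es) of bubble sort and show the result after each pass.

After pass 1: [5, 21, 31, -10, -2, 34] (4 swaps)
After pass 2: [5, 21, -10, -2, 31, 34] (2 swaps)
After pass 3: [5, -10, -2, 21, 31, 34] (2 swaps)
Total swaps: 8


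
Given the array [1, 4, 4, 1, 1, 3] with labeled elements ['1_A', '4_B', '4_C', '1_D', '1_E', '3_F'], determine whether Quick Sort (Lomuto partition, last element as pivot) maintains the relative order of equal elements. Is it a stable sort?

Trace Quick Sort on the labeled array (the key is the number; the letter only tracks identity):
  Partition indices 0..5 around pivot 3_F -> [1_A, 1_D, 1_E, 3_F, 4_C, 4_B]
  Partition indices 0..2 around pivot 1_E -> [1_A, 1_D, 1_E, 3_F, 4_C, 4_B]
  Partition indices 0..1 around pivot 1_D -> [1_A, 1_D, 1_E, 3_F, 4_C, 4_B]
  Partition indices 4..5 around pivot 4_B -> [1_A, 1_D, 1_E, 3_F, 4_C, 4_B]
Final order: [1_A, 1_D, 1_E, 3_F, 4_C, 4_B]
Equal keys:
  value 1: originally 1_A, 1_D, 1_E; after sorting 1_A, 1_D, 1_E -> order preserved
  value 4: originally 4_B, 4_C; after sorting 4_C, 4_B -> order changed
Equal keys were reordered, so Quick Sort is not stable: partition swaps elements across long distances and can reorder equal keys. (One such input is enough; an unstable sort may happen to preserve order on other inputs, but it gives no guarantee.)
Answer: Not stable


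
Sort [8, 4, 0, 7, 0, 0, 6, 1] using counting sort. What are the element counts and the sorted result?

Count array: [3, 1, 0, 0, 1, 0, 1, 1, 1]
(count[i] = number of elements equal to i)
Cumulative count: [3, 4, 4, 4, 5, 5, 6, 7, 8]
Sorted: [0, 0, 0, 1, 4, 6, 7, 8]


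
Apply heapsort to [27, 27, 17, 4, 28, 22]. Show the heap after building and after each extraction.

Build heap: [28, 27, 22, 4, 27, 17]
Extract 28: [27, 27, 22, 4, 17, 28]
Extract 27: [27, 17, 22, 4, 27, 28]
Extract 27: [22, 17, 4, 27, 27, 28]
Extract 22: [17, 4, 22, 27, 27, 28]
Extract 17: [4, 17, 22, 27, 27, 28]


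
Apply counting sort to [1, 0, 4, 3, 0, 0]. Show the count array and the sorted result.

Count array: [3, 1, 0, 1, 1]
(count[i] = number of elements equal to i)
Cumulative count: [3, 4, 4, 5, 6]
Sorted: [0, 0, 0, 1, 3, 4]


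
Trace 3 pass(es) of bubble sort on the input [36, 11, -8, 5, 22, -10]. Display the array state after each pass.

After pass 1: [11, -8, 5, 22, -10, 36] (5 swaps)
After pass 2: [-8, 5, 11, -10, 22, 36] (3 swaps)
After pass 3: [-8, 5, -10, 11, 22, 36] (1 swaps)
Total swaps: 9


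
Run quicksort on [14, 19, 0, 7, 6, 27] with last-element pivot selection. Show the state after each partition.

Partition 1: pivot=27 at index 5 -> [14, 19, 0, 7, 6, 27]
Partition 2: pivot=6 at index 1 -> [0, 6, 14, 7, 19, 27]
Partition 3: pivot=19 at index 4 -> [0, 6, 14, 7, 19, 27]
Partition 4: pivot=7 at index 2 -> [0, 6, 7, 14, 19, 27]


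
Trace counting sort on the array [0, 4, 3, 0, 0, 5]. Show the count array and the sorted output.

Count array: [3, 0, 0, 1, 1, 1]
(count[i] = number of elements equal to i)
Cumulative count: [3, 3, 3, 4, 5, 6]
Sorted: [0, 0, 0, 3, 4, 5]


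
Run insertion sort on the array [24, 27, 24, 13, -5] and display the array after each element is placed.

First element 24 is already 'sorted'
Insert 27: shifted 0 elements -> [24, 27, 24, 13, -5]
Insert 24: shifted 1 elements -> [24, 24, 27, 13, -5]
Insert 13: shifted 3 elements -> [13, 24, 24, 27, -5]
Insert -5: shifted 4 elements -> [-5, 13, 24, 24, 27]


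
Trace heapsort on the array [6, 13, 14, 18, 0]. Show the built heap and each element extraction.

Build heap: [18, 13, 14, 6, 0]
Extract 18: [14, 13, 0, 6, 18]
Extract 14: [13, 6, 0, 14, 18]
Extract 13: [6, 0, 13, 14, 18]
Extract 6: [0, 6, 13, 14, 18]


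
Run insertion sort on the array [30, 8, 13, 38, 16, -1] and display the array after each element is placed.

First element 30 is already 'sorted'
Insert 8: shifted 1 elements -> [8, 30, 13, 38, 16, -1]
Insert 13: shifted 1 elements -> [8, 13, 30, 38, 16, -1]
Insert 38: shifted 0 elements -> [8, 13, 30, 38, 16, -1]
Insert 16: shifted 2 elements -> [8, 13, 16, 30, 38, -1]
Insert -1: shifted 5 elements -> [-1, 8, 13, 16, 30, 38]


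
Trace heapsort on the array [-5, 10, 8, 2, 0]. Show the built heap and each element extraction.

Build heap: [10, 2, 8, -5, 0]
Extract 10: [8, 2, 0, -5, 10]
Extract 8: [2, -5, 0, 8, 10]
Extract 2: [0, -5, 2, 8, 10]
Extract 0: [-5, 0, 2, 8, 10]


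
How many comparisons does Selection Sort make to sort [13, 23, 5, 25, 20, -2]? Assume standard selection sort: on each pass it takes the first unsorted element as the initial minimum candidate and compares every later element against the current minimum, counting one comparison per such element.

Pass 1: scan indices 1..5 for the minimum = 5 comparison(s); min is -2, place at index 0 -> [-2, 23, 5, 25, 20, 13]
Pass 2: scan indices 2..5 for the minimum = 4 comparison(s); min is 5, place at index 1 -> [-2, 5, 23, 25, 20, 13]
Pass 3: scan indices 3..5 for the minimum = 3 comparison(s); min is 13, place at index 2 -> [-2, 5, 13, 25, 20, 23]
Pass 4: scan indices 4..5 for the minimum = 2 comparison(s); min is 20, place at index 3 -> [-2, 5, 13, 20, 25, 23]
Pass 5: scan indices 5..5 for the minimum = 1 comparison(s); min is 23, place at index 4 -> [-2, 5, 13, 20, 23, 25]
Selection sort always scans the whole unsorted suffix, so the count is (n-1) + (n-2) + ... + 1 = n(n-1)/2 = 6*5/2 = 15 regardless of the input order.
Total comparisons: 5 + 4 + 3 + 2 + 1 = 15


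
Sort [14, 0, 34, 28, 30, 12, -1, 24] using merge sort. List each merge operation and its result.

Divide and conquer:
  Merge [14] + [0] -> [0, 14]
  Merge [34] + [28] -> [28, 34]
  Merge [0, 14] + [28, 34] -> [0, 14, 28, 34]
  Merge [30] + [12] -> [12, 30]
  Merge [-1] + [24] -> [-1, 24]
  Merge [12, 30] + [-1, 24] -> [-1, 12, 24, 30]
  Merge [0, 14, 28, 34] + [-1, 12, 24, 30] -> [-1, 0, 12, 14, 24, 28, 30, 34]


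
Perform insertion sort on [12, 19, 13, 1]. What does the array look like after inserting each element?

First element 12 is already 'sorted'
Insert 19: shifted 0 elements -> [12, 19, 13, 1]
Insert 13: shifted 1 elements -> [12, 13, 19, 1]
Insert 1: shifted 3 elements -> [1, 12, 13, 19]


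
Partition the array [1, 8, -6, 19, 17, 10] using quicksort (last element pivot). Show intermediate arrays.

Partition 1: pivot=10 at index 3 -> [1, 8, -6, 10, 17, 19]
Partition 2: pivot=-6 at index 0 -> [-6, 8, 1, 10, 17, 19]
Partition 3: pivot=1 at index 1 -> [-6, 1, 8, 10, 17, 19]
Partition 4: pivot=19 at index 5 -> [-6, 1, 8, 10, 17, 19]


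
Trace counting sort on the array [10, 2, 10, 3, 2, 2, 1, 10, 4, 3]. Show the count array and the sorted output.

Count array: [0, 1, 3, 2, 1, 0, 0, 0, 0, 0, 3]
(count[i] = number of elements equal to i)
Cumulative count: [0, 1, 4, 6, 7, 7, 7, 7, 7, 7, 10]
Sorted: [1, 2, 2, 2, 3, 3, 4, 10, 10, 10]


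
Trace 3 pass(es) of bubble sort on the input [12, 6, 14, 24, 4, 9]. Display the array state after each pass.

After pass 1: [6, 12, 14, 4, 9, 24] (3 swaps)
After pass 2: [6, 12, 4, 9, 14, 24] (2 swaps)
After pass 3: [6, 4, 9, 12, 14, 24] (2 swaps)
Total swaps: 7


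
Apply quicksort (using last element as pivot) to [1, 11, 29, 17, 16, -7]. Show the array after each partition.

Partition 1: pivot=-7 at index 0 -> [-7, 11, 29, 17, 16, 1]
Partition 2: pivot=1 at index 1 -> [-7, 1, 29, 17, 16, 11]
Partition 3: pivot=11 at index 2 -> [-7, 1, 11, 17, 16, 29]
Partition 4: pivot=29 at index 5 -> [-7, 1, 11, 17, 16, 29]
Partition 5: pivot=16 at index 3 -> [-7, 1, 11, 16, 17, 29]


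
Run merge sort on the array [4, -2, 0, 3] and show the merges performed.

Divide and conquer:
  Merge [4] + [-2] -> [-2, 4]
  Merge [0] + [3] -> [0, 3]
  Merge [-2, 4] + [0, 3] -> [-2, 0, 3, 4]


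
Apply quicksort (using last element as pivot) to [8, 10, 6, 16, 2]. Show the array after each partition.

Partition 1: pivot=2 at index 0 -> [2, 10, 6, 16, 8]
Partition 2: pivot=8 at index 2 -> [2, 6, 8, 16, 10]
Partition 3: pivot=10 at index 3 -> [2, 6, 8, 10, 16]


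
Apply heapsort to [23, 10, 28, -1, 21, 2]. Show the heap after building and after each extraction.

Build heap: [28, 21, 23, -1, 10, 2]
Extract 28: [23, 21, 2, -1, 10, 28]
Extract 23: [21, 10, 2, -1, 23, 28]
Extract 21: [10, -1, 2, 21, 23, 28]
Extract 10: [2, -1, 10, 21, 23, 28]
Extract 2: [-1, 2, 10, 21, 23, 28]


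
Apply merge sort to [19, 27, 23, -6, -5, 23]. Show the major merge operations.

Divide and conquer:
  Merge [27] + [23] -> [23, 27]
  Merge [19] + [23, 27] -> [19, 23, 27]
  Merge [-5] + [23] -> [-5, 23]
  Merge [-6] + [-5, 23] -> [-6, -5, 23]
  Merge [19, 23, 27] + [-6, -5, 23] -> [-6, -5, 19, 23, 23, 27]


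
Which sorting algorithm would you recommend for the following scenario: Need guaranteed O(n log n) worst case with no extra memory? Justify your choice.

Best choice: Heapsort
Reason: Heapsort is O(n log n) worst case and sorts in-place; quicksort can degrade to O(n^2)


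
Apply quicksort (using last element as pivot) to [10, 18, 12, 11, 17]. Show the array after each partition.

Partition 1: pivot=17 at index 3 -> [10, 12, 11, 17, 18]
Partition 2: pivot=11 at index 1 -> [10, 11, 12, 17, 18]


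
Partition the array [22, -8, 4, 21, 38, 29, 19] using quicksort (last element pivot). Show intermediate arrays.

Partition 1: pivot=19 at index 2 -> [-8, 4, 19, 21, 38, 29, 22]
Partition 2: pivot=4 at index 1 -> [-8, 4, 19, 21, 38, 29, 22]
Partition 3: pivot=22 at index 4 -> [-8, 4, 19, 21, 22, 29, 38]
Partition 4: pivot=38 at index 6 -> [-8, 4, 19, 21, 22, 29, 38]


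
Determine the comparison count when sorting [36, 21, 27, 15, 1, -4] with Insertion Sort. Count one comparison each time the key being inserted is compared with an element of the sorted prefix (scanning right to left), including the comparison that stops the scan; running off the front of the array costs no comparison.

Insert 21: 36 > 21 (shift), reached front = 1 comparison(s) -> [21, 36, 27, 15, 1, -4]
Insert 27: 36 > 27 (shift), 21 <= 27 (stop) = 2 comparison(s) -> [21, 27, 36, 15, 1, -4]
Insert 15: 36 > 15 (shift), 27 > 15 (shift), 21 > 15 (shift), reached front = 3 comparison(s) -> [15, 21, 27, 36, 1, -4]
Insert 1: 36 > 1 (shift), 27 > 1 (shift), 21 > 1 (shift), 15 > 1 (shift), reached front = 4 comparison(s) -> [1, 15, 21, 27, 36, -4]
Insert -4: 36 > -4 (shift), 27 > -4 (shift), 21 > -4 (shift), 15 > -4 (shift), 1 > -4 (shift), reached front = 5 comparison(s) -> [-4, 1, 15, 21, 27, 36]
Total comparisons: 1 + 2 + 3 + 4 + 5 = 15


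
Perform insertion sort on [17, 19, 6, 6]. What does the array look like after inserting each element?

First element 17 is already 'sorted'
Insert 19: shifted 0 elements -> [17, 19, 6, 6]
Insert 6: shifted 2 elements -> [6, 17, 19, 6]
Insert 6: shifted 2 elements -> [6, 6, 17, 19]


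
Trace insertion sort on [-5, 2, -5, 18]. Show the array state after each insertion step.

First element -5 is already 'sorted'
Insert 2: shifted 0 elements -> [-5, 2, -5, 18]
Insert -5: shifted 1 elements -> [-5, -5, 2, 18]
Insert 18: shifted 0 elements -> [-5, -5, 2, 18]


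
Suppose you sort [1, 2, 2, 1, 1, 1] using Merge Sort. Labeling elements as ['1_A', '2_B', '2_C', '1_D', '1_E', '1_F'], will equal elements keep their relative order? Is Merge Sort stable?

Trace Merge Sort on the labeled array (the key is the number; the letter only tracks identity):
  Merge [2_B] + [2_C] -> [2_B, 2_C]
  Merge [1_A] + [2_B, 2_C] -> [1_A, 2_B, 2_C]
  Merge [1_E] + [1_F] -> [1_E, 1_F]
  Merge [1_D] + [1_E, 1_F] -> [1_D, 1_E, 1_F]
  Merge [1_A, 2_B, 2_C] + [1_D, 1_E, 1_F] -> [1_A, 1_D, 1_E, 1_F, 2_B, 2_C]
Final order: [1_A, 1_D, 1_E, 1_F, 2_B, 2_C]
Equal keys:
  value 1: originally 1_A, 1_D, 1_E, 1_F; after sorting 1_A, 1_D, 1_E, 1_F -> order preserved
  value 2: originally 2_B, 2_C; after sorting 2_B, 2_C -> order preserved
All equal keys kept their original relative order. Merge Sort is stable: when the heads of the two halves are equal the merge takes from the left half first.
Answer: Stable


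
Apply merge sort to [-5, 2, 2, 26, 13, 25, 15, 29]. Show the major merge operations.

Divide and conquer:
  Merge [-5] + [2] -> [-5, 2]
  Merge [2] + [26] -> [2, 26]
  Merge [-5, 2] + [2, 26] -> [-5, 2, 2, 26]
  Merge [13] + [25] -> [13, 25]
  Merge [15] + [29] -> [15, 29]
  Merge [13, 25] + [15, 29] -> [13, 15, 25, 29]
  Merge [-5, 2, 2, 26] + [13, 15, 25, 29] -> [-5, 2, 2, 13, 15, 25, 26, 29]


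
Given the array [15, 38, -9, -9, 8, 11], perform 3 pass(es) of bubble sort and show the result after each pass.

After pass 1: [15, -9, -9, 8, 11, 38] (4 swaps)
After pass 2: [-9, -9, 8, 11, 15, 38] (4 swaps)
After pass 3: [-9, -9, 8, 11, 15, 38] (0 swaps)
Total swaps: 8


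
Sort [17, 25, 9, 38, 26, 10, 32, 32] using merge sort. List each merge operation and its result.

Divide and conquer:
  Merge [17] + [25] -> [17, 25]
  Merge [9] + [38] -> [9, 38]
  Merge [17, 25] + [9, 38] -> [9, 17, 25, 38]
  Merge [26] + [10] -> [10, 26]
  Merge [32] + [32] -> [32, 32]
  Merge [10, 26] + [32, 32] -> [10, 26, 32, 32]
  Merge [9, 17, 25, 38] + [10, 26, 32, 32] -> [9, 10, 17, 25, 26, 32, 32, 38]


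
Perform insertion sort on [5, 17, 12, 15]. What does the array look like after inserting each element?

First element 5 is already 'sorted'
Insert 17: shifted 0 elements -> [5, 17, 12, 15]
Insert 12: shifted 1 elements -> [5, 12, 17, 15]
Insert 15: shifted 1 elements -> [5, 12, 15, 17]


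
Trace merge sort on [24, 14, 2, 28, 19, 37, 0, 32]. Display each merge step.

Divide and conquer:
  Merge [24] + [14] -> [14, 24]
  Merge [2] + [28] -> [2, 28]
  Merge [14, 24] + [2, 28] -> [2, 14, 24, 28]
  Merge [19] + [37] -> [19, 37]
  Merge [0] + [32] -> [0, 32]
  Merge [19, 37] + [0, 32] -> [0, 19, 32, 37]
  Merge [2, 14, 24, 28] + [0, 19, 32, 37] -> [0, 2, 14, 19, 24, 28, 32, 37]


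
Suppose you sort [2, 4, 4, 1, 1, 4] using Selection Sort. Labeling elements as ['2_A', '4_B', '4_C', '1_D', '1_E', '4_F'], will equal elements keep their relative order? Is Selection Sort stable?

Trace Selection Sort on the labeled array (the key is the number; the letter only tracks identity):
  Pass 1: minimum of unsorted part is 1_D at index 3; swap it with 2_A at index 0 -> [1_D, 4_B, 4_C, 2_A, 1_E, 4_F]
  Pass 2: minimum of unsorted part is 1_E at index 4; swap it with 4_B at index 1 -> [1_D, 1_E, 4_C, 2_A, 4_B, 4_F]
  Pass 3: minimum of unsorted part is 2_A at index 3; swap it with 4_C at index 2 -> [1_D, 1_E, 2_A, 4_C, 4_B, 4_F]
  Pass 4: minimum 4_C is already at index 3; no swap -> [1_D, 1_E, 2_A, 4_C, 4_B, 4_F]
  Pass 5: minimum 4_B is already at index 4; no swap -> [1_D, 1_E, 2_A, 4_C, 4_B, 4_F]
Final order: [1_D, 1_E, 2_A, 4_C, 4_B, 4_F]
Equal keys:
  value 1: originally 1_D, 1_E; after sorting 1_D, 1_E -> order preserved
  value 4: originally 4_B, 4_C, 4_F; after sorting 4_C, 4_B, 4_F -> order changed
Equal keys were reordered, so Selection Sort is not stable: the long-range swap that moves the minimum into place can carry an element past an equal key. (One such input is enough; an unstable sort may happen to preserve order on other inputs, but it gives no guarantee.)
Answer: Not stable
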